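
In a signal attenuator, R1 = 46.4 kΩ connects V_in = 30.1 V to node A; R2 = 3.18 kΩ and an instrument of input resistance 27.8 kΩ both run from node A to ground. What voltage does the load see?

V_out ≈ 1.74 V

The load sits in parallel with R2, giving an effective lower resistance R2' = R2·R_L/(R2+R_L) = 2.854 kΩ.
Voltage divider with the loaded lower leg: V_out = 30.1 × 2.854/(46.4 + 2.854) = 30.1 × 0.05794 = 1.744 V.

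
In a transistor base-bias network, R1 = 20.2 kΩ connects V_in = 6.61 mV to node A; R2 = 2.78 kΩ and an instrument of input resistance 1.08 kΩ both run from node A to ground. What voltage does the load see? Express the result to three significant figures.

V_out ≈ 0.245 mV

First combine the lower leg with the load: R2 ‖ R_L = 0.7778 kΩ.
Now apply the divider: V_out = 6.61 × 0.03708 = 0.2451 mV.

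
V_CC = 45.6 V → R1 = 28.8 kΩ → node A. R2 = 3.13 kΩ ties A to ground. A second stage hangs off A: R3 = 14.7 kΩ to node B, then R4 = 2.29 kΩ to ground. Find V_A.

V_A ≈ 3.83 V

Looking into the second stage from A: R3 + R4 = 16.99 kΩ appears in parallel with R2.
Effective lower resistance at A: R2 ‖ 16.99 = 2.643 kΩ.
First divider: V_A = V_CC · 2.643/(28.8 + 2.643) = 3.833 V.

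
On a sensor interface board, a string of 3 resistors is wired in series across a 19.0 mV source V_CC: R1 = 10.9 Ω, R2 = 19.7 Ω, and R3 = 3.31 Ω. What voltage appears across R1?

Series total: ΣR = 10.9 + 19.7 + 3.31 = 33.91 Ω.
Voltage divider: V = V_CC · (10.90 / 33.91) = 19.0 × 0.3214 = 6.107 mV.

V ≈ 6.11 mV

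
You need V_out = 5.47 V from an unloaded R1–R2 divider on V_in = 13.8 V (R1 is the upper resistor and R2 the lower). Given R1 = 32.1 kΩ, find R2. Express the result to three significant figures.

Required fraction k = V_out/V_in = 0.3964.
Rearranging, R2 = R1·k/(1−k) = 32.1 × 0.6567 = 21.08 kΩ.

R2 ≈ 21.1 kΩ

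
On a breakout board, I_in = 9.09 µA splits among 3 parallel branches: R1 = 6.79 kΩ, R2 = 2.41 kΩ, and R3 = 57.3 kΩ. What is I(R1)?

I ≈ 2.31 µA

Conductances: ΣG = 1/6.79 + 1/2.41 + 1/57.3 = 0.5797 (1/kΩ).
Current divider: I(R1) = I_in · G_k/ΣG = 9.09 × (0.1473/0.5797) = 9.09 × 0.2541 = 2.309 µA.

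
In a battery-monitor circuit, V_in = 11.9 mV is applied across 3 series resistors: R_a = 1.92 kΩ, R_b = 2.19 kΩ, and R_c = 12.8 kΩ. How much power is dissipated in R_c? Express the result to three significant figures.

P ≈ 6.34 nW

Series current I = V_in/ΣR = 11.9/16.91 = 0.7037 µA.
P = I²R = 0.4952 × 12.8 = 6.339 nW.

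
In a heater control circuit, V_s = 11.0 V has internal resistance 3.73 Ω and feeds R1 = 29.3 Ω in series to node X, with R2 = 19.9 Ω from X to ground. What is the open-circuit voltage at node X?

V_th ≈ 4.14 V

R1' = 3.73 + 29.3 = 33.03 Ω (source resistance + R1).
With X open, the divider is unloaded: V_th = 11.0 × 19.9/52.93 = 4.136 V.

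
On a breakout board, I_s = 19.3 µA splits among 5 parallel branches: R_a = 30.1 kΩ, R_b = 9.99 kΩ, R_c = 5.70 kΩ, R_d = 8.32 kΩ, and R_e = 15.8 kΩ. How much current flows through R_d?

Conductances: ΣG = 1/30.1 + 1/9.99 + 1/5.70 + 1/8.32 + 1/15.8 = 0.4922 (1/kΩ).
By the current-divider rule, I = I_s · G_k/ΣG = 19.3 × 0.2442 = 4.713 µA.

I ≈ 4.71 µA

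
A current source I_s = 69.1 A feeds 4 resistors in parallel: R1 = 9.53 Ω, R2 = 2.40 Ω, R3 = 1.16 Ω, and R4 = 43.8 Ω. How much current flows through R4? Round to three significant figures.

I ≈ 1.12 A

Conductances: ΣG = 1/9.53 + 1/2.40 + 1/1.16 + 1/43.8 = 1.406 (1/Ω).
By the current-divider rule, I = I_s · G_k/ΣG = 69.1 × 0.01623 = 1.122 A.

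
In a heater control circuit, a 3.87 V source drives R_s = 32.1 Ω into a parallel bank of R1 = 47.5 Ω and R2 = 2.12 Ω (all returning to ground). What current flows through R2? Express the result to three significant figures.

Combine the parallel branches: R_p = (1/47.5 + 1/2.12)⁻¹ = 2.029 Ω.
V_A = 3.87 × 2.029/34.13 = 0.2301 V.
I(R2) = V_A / R2 = 0.2301/2.12 = 0.1085 A.

I ≈ 0.109 A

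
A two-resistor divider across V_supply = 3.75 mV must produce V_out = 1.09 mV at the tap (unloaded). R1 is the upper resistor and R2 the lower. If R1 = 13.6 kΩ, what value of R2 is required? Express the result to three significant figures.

Required fraction k = V_out/V_supply = 0.2907.
R2 = R1 · 0.2907/(1 − 0.2907) = 5.573 kΩ.

R2 ≈ 5.57 kΩ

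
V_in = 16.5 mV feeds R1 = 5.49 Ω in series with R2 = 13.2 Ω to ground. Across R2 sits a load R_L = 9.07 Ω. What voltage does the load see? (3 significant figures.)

R2 ‖ R_L = (13.2 × 9.07)/(13.2 + 9.07) = 5.376 Ω.
Now apply the divider: V_out = 16.5 × 0.4948 = 8.163 mV.

V_out ≈ 8.16 mV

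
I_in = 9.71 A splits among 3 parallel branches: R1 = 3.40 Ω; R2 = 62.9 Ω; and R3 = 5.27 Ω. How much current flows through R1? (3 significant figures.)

I ≈ 5.71 A

Total conductance ΣG = 1/3.40 + 1/62.9 + 1/5.27 = 0.4998 (units of 1/Ω).
By the current-divider rule, I = I_in · G_k/ΣG = 9.71 × 0.5885 = 5.714 A.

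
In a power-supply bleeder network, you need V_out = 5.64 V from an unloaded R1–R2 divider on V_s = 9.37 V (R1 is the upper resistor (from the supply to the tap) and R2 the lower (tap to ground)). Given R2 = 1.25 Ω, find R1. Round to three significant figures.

R1 ≈ 0.827 Ω

V_out/V_s = R2/(R1+R2) = 0.6019.
Rearranging, R1 = R2·(1−k)/k = 1.25 × 0.6613 = 0.8267 Ω.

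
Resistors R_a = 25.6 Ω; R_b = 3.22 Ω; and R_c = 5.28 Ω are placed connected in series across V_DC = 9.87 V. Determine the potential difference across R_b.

V ≈ 0.932 V

Series total: ΣR = 25.6 + 3.22 + 5.28 = 34.10 Ω.
Voltage divider: V = V_DC · (3.220 / 34.10) = 9.87 × 0.09443 = 0.9320 V.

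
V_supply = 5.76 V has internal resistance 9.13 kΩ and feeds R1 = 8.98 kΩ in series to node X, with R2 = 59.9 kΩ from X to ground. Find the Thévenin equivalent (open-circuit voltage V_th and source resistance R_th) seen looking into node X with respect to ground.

V_th ≈ 4.42 V, R_th ≈ 13.9 kΩ

R1' = 9.13 + 8.98 = 18.11 kΩ (source resistance + R1).
V_th is the unloaded tap voltage: V_supply · R2/(R1'+R2) = 5.76 × 0.7679 = 4.423 V.
With V_supply suppressed (replaced by a short), R_th = R1' ‖ R2 = (18.11 × 59.9)/(18.11 + 59.9) = 13.91 kΩ.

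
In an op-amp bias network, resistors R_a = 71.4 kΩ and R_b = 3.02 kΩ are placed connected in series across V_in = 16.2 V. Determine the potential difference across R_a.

V ≈ 15.5 V

Total series resistance ΣR = 71.4 + 3.02 = 74.42 kΩ.
V = V_in · R/ΣR = 16.2 × 0.9594 = 15.54 V.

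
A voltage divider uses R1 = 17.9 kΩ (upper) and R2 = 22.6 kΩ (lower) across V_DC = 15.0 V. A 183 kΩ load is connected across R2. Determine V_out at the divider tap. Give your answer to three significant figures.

The load sits in parallel with R2, giving an effective lower resistance R2' = R2·R_L/(R2+R_L) = 20.12 kΩ.
Now apply the divider: V_out = 15.0 × 0.5291 = 7.937 V.

V_out ≈ 7.94 V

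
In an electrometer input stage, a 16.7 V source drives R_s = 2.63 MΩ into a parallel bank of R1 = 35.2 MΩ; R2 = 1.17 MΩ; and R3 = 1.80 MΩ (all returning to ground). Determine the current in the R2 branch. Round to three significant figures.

I ≈ 2.98 µA

Equivalent of the parallel group: R_p = 0.6951 MΩ.
V_A by voltage divider: V_A = 16.7 × 0.6951/(2.63 + 0.6951) = 3.491 V.
I(R2) = V_A / R2 = 3.491/1.17 = 2.984 µA.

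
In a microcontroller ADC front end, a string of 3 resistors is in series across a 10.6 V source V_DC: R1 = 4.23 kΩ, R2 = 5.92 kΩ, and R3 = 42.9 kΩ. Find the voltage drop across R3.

Total series resistance ΣR = 4.23 + 5.92 + 42.9 = 53.05 kΩ.
Voltage divider: V = V_DC · (42.90 / 53.05) = 10.6 × 0.8087 = 8.572 V.

V ≈ 8.57 V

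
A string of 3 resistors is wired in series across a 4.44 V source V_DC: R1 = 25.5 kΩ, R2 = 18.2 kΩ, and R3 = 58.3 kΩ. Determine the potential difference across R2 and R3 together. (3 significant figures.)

V ≈ 3.33 V

Series total: ΣR = 25.5 + 18.2 + 58.3 = 102.0 kΩ.
R_{R2..R3} = 18.2 + 58.3 = 76.50 kΩ.
By the voltage-divider rule, V = 4.44 × 76.50/102.0 = 3.330 V.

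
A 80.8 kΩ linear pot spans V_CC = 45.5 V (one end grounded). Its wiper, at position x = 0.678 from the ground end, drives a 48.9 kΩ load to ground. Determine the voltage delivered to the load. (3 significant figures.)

Split the track: R_lower = x·R_p = 54.78 kΩ, R_upper = (1−x)·R_p = 26.02 kΩ.
Lower segment in parallel with the load: 54.78 ‖ 48.9 = 25.84 kΩ.
Then V_out = V_CC · 25.84/(26.02 + 25.84) = 22.67 V.

V_out ≈ 22.7 V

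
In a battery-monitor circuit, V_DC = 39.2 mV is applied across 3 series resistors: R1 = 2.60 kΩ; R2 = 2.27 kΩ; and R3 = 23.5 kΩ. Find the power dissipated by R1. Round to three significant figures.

The common current is I = 39.2/28.37 = 1.382 µA.
V(R1) = I·R = 3.593 mV; P = V·I = 3.593 × 1.382 = 4.964 nW.

P ≈ 4.96 nW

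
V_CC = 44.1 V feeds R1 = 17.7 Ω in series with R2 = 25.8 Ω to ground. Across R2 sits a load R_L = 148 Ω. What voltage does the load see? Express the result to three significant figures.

V_out ≈ 24.4 V

First combine the lower leg with the load: R2 ‖ R_L = 21.97 Ω.
Voltage divider with the loaded lower leg: V_out = 44.1 × 21.97/(17.7 + 21.97) = 44.1 × 0.5538 = 24.42 V.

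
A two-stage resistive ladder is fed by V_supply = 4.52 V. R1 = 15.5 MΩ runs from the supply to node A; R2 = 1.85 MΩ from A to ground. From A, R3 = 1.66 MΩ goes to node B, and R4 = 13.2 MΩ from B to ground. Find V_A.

V_A ≈ 0.434 V

Node A sees R2 in parallel with the series input of stage 2, R3 + R4 = 14.86 MΩ.
Effective lower resistance at A: R2 ‖ 14.86 = 1.645 MΩ.
V_A = 4.52 × 1.645/(15.5 + 1.645) = 0.4337 V.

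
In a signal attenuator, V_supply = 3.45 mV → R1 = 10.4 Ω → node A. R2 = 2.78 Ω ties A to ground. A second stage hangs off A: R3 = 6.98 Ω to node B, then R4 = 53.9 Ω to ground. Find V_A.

Node A sees R2 in parallel with the series input of stage 2, R3 + R4 = 60.88 Ω.
R2 ‖ (R3+R4) = 2.659 Ω.
So V_A = 3.45 × 0.2036 = 0.7024 mV.

V_A ≈ 0.702 mV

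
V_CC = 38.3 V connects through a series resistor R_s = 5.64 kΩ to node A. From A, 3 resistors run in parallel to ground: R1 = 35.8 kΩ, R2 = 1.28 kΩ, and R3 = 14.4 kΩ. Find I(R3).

I ≈ 0.447 mA

Equivalent of the parallel group: R_p = 1.138 kΩ.
V_A = 38.3 × 1.138/6.778 = 6.431 V.
Branch current I = V_A/R3 = 6.431/14.4 = 0.4466 mA.
(Check via current divider: I_total = 5.651 mA; share G_k/ΣG = 0.07904 → same result.)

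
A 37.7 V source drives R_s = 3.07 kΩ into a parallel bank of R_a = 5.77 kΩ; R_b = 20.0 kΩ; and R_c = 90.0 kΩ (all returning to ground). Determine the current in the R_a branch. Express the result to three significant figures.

I ≈ 3.80 mA

Parallel bank: R_p = 1/(1/5.77 + 1/20.0 + 1/90.0) = 4.266 kΩ.
V_A by voltage divider: V_A = 37.7 × 4.266/(3.07 + 4.266) = 21.92 V.
I(R_a) = V_A / R_a = 21.92/5.77 = 3.799 mA.
(Equivalently: I_total = 5.139 mA, then current-divider fraction G_k/ΣG = 0.7393.)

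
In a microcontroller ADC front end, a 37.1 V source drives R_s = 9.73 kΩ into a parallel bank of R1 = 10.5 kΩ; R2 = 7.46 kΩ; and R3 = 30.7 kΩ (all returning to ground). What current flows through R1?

Equivalent of the parallel group: R_p = 3.819 kΩ.
V_A by voltage divider: V_A = 37.1 × 3.819/(9.73 + 3.819) = 10.46 V.
I(R1) = V_A / R1 = 10.46/10.5 = 0.9959 mA.

I ≈ 0.996 mA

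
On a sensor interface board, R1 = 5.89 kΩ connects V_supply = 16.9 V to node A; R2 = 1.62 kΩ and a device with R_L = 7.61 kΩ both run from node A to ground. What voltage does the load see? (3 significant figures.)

First combine the lower leg with the load: R2 ‖ R_L = 1.336 kΩ.
Then V_out = V_supply · R2'/(R1 + R2') = 16.9 × 1.336/7.226 = 3.124 V.

V_out ≈ 3.12 V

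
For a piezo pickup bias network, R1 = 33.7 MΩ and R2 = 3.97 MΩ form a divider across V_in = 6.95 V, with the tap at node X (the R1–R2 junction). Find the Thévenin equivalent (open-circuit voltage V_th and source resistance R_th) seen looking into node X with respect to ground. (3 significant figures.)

V_th ≈ 0.732 V, R_th ≈ 3.55 MΩ

Open-circuit (no load on X): V_th = V_in · R2/(R1 + R2) = 6.95 × 3.97/(33.70 + 3.97) = 0.7325 V.
With V_in suppressed (replaced by a short), R_th = R1 ‖ R2 = (33.70 × 3.97)/(33.70 + 3.97) = 3.552 MΩ.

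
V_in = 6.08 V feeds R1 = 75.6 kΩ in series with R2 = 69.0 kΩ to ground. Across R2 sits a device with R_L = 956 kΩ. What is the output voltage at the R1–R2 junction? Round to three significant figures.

R2 ‖ R_L = (69.0 × 956)/(69.0 + 956) = 64.36 kΩ.
Then V_out = V_in · R2'/(R1 + R2') = 6.08 × 64.36/140.0 = 2.796 V.
(Unloaded it would be 2.90 V; the load pulls it down.)

V_out ≈ 2.80 V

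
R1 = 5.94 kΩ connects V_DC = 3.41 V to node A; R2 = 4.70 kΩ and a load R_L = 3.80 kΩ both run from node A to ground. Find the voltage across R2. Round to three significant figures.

V_out ≈ 0.891 V

The load sits in parallel with R2, giving an effective lower resistance R2' = R2·R_L/(R2+R_L) = 2.101 kΩ.
Then V_out = V_DC · R2'/(R1 + R2') = 3.41 × 2.101/8.041 = 0.8910 V.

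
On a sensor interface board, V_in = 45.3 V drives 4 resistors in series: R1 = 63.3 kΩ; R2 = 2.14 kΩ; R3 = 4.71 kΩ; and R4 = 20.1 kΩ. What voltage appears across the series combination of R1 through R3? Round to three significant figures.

Series total: ΣR = 63.3 + 2.14 + 4.71 + 20.1 = 90.25 kΩ.
R_{R1..R3} = 63.3 + 2.14 + 4.71 = 70.15 kΩ.
V = V_in · R/ΣR = 45.3 × 0.7773 = 35.21 V.

V ≈ 35.2 V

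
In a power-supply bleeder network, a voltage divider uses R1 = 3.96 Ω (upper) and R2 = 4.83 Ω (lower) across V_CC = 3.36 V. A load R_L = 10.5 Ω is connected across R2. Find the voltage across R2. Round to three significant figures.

V_out ≈ 1.53 V

R2 ‖ R_L = (4.83 × 10.5)/(4.83 + 10.5) = 3.308 Ω.
Now apply the divider: V_out = 3.36 × 0.4552 = 1.529 V.
(Unloaded it would be 1.85 V; the load pulls it down.)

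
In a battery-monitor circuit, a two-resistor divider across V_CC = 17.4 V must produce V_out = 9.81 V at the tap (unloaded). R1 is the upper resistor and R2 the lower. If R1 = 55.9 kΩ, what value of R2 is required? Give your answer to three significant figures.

Required fraction k = V_out/V_CC = 0.5638.
R2 = R1 · 0.5638/(1 − 0.5638) = 72.25 kΩ.

R2 ≈ 72.3 kΩ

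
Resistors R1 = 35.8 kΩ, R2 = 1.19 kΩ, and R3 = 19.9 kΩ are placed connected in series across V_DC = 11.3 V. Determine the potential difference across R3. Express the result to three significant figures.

Total series resistance ΣR = 35.8 + 1.19 + 19.9 = 56.89 kΩ.
Voltage divider: V = V_DC · (19.90 / 56.89) = 11.3 × 0.3498 = 3.953 V.

V ≈ 3.95 V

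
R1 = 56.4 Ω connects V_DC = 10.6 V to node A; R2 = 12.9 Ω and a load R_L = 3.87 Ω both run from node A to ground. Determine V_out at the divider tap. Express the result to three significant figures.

R2 ‖ R_L = (12.9 × 3.87)/(12.9 + 3.87) = 2.977 Ω.
Voltage divider with the loaded lower leg: V_out = 10.6 × 2.977/(56.4 + 2.977) = 10.6 × 0.05014 = 0.5314 V.

V_out ≈ 0.531 V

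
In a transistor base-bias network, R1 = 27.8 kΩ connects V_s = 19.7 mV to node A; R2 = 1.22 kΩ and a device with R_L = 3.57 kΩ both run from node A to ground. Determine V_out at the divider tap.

First combine the lower leg with the load: R2 ‖ R_L = 0.9093 kΩ.
Voltage divider with the loaded lower leg: V_out = 19.7 × 0.9093/(27.8 + 0.9093) = 19.7 × 0.03167 = 0.6239 mV.

V_out ≈ 0.624 mV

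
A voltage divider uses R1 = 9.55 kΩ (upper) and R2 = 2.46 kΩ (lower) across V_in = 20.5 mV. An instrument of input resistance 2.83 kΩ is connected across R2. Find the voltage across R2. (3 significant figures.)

R2 ‖ R_L = (2.46 × 2.83)/(2.46 + 2.83) = 1.316 kΩ.
Voltage divider with the loaded lower leg: V_out = 20.5 × 1.316/(9.55 + 1.316) = 20.5 × 0.1211 = 2.483 mV.
(Unloaded it would be 4.20 mV; the load pulls it down.)

V_out ≈ 2.48 mV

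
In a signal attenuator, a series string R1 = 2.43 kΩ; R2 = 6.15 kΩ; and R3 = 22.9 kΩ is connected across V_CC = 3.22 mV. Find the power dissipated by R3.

P ≈ 0.240 nW

ΣR = 31.48 kΩ → I = 3.22/31.48 = 0.1023 µA.
V(R3) = I·R = 2.342 mV; P = V·I = 2.342 × 0.1023 = 0.2396 nW.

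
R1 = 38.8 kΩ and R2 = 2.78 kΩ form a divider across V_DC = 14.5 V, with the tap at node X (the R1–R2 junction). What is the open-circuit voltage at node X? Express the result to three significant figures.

With X open, the divider is unloaded: V_th = 14.5 × 2.78/41.58 = 0.9695 V.

V_th ≈ 0.969 V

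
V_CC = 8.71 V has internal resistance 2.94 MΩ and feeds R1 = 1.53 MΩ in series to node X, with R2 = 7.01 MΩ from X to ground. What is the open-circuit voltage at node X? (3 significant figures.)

V_th ≈ 5.32 V

R1' = 2.94 + 1.53 = 4.470 MΩ (source resistance + R1).
With X open, the divider is unloaded: V_th = 8.71 × 7.01/11.48 = 5.319 V.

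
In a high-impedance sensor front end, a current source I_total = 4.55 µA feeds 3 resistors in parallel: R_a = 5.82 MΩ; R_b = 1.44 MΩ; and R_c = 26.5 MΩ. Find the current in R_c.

Conductances: ΣG = 1/5.82 + 1/1.44 + 1/26.5 = 0.9040 (1/MΩ).
R_c takes the fraction G_k/ΣG = 0.03774/0.9040 = 0.04174, so I = 4.55 × 0.04174 = 0.1899 µA.

I ≈ 0.190 µA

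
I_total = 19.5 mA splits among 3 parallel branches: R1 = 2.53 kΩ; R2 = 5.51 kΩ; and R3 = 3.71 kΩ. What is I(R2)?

Conductances: ΣG = 1/2.53 + 1/5.51 + 1/3.71 = 0.8463 (1/kΩ).
R2 takes the fraction G_k/ΣG = 0.1815/0.8463 = 0.2145, so I = 19.5 × 0.2145 = 4.182 mA.

I ≈ 4.18 mA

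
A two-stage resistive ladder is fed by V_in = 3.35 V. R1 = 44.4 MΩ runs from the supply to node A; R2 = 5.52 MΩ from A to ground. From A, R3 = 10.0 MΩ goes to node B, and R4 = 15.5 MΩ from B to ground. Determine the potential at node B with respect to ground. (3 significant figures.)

V_B ≈ 0.189 V

Looking into the second stage from A: R3 + R4 = 25.50 MΩ appears in parallel with R2.
R2 ‖ (R3+R4) = 4.538 MΩ.
First divider: V_A = V_in · 4.538/(44.4 + 4.538) = 0.3106 V.
V_B = V_A × 0.6078 = 0.1888 V.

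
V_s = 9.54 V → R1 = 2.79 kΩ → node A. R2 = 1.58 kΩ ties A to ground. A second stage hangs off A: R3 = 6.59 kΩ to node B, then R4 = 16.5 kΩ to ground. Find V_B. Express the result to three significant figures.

V_B ≈ 2.36 V

The second stage (R3 + R4 = 23.09 kΩ) loads node A in parallel with R2.
Effective lower resistance at A: R2 ‖ 23.09 = 1.479 kΩ.
First divider: V_A = V_s · 1.479/(2.79 + 1.479) = 3.305 V.
Stage 2 is unloaded, so V_B = V_A · R4/(R3+R4) = 3.305 × 16.5/23.09 = 2.362 V.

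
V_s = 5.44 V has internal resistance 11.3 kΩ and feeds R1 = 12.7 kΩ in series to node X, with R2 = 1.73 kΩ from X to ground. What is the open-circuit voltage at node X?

V_th ≈ 0.366 V

R1' = 11.3 + 12.7 = 24.00 kΩ (source resistance + R1).
V_th is the unloaded tap voltage: V_s · R2/(R1'+R2) = 5.44 × 0.06724 = 0.3658 V.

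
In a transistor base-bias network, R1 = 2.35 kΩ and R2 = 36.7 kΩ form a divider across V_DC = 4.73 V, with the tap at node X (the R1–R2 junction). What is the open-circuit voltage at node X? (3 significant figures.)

V_th is the unloaded tap voltage: V_DC · R2/(R1+R2) = 4.73 × 0.9398 = 4.445 V.

V_th ≈ 4.45 V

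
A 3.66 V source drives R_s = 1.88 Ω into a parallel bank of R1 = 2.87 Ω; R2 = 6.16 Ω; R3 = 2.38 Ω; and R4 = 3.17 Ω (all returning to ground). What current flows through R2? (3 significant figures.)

I ≈ 0.178 A

Combine the parallel branches: R_p = (1/2.87 + 1/6.16 + 1/2.38 + 1/3.17)⁻¹ = 0.8023 Ω.
V_A = 3.66 × 0.8023/2.682 = 1.095 V.
I(R2) = V_A / R2 = 1.095/6.16 = 0.1777 A.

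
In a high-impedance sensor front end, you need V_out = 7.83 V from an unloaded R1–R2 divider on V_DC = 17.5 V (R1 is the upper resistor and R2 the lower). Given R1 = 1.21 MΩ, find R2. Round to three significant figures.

V_out/V_DC = R2/(R1+R2) = 0.4474.
So R2 = R1 · V_out/(V_DC − V_out) = 1.21 × 7.83/(17.5 − 7.83) = 1.21 × 0.8097 = 0.9798 MΩ.

R2 ≈ 0.980 MΩ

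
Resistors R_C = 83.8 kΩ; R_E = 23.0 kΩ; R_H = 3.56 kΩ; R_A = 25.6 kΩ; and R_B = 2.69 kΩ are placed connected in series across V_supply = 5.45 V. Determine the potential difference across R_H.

ΣR = 83.8 + 23.0 + 3.56 + 25.6 + 2.69 = 138.7 kΩ.
By the voltage-divider rule, V = 5.45 × 3.560/138.7 = 0.1399 V.

V ≈ 0.140 V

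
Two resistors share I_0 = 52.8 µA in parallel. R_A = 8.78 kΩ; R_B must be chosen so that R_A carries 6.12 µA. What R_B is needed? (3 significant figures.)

In a two-way split, I_A/I_0 = R_B/(R_A + R_B).
6.12/52.8 = R_B/(R_A + R_B) → R_B = R_A · (0.1159)/(1 − 0.1159) = 8.78 × 0.1311 = 1.151 kΩ.

R_B ≈ 1.15 kΩ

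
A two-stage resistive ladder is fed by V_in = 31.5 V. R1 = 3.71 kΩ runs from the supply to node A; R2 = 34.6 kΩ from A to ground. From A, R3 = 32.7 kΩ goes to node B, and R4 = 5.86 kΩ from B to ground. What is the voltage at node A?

Node A sees R2 in parallel with the series input of stage 2, R3 + R4 = 38.56 kΩ.
R2 ‖ (R3+R4) = 18.24 kΩ.
First divider: V_A = V_in · 18.24/(3.71 + 18.24) = 26.17 V.

V_A ≈ 26.2 V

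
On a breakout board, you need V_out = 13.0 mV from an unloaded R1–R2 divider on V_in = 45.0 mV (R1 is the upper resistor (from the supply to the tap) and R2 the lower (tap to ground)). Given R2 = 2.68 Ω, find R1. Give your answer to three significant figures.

Required fraction k = V_out/V_in = 0.2889.
Rearranging, R1 = R2·(1−k)/k = 2.68 × 2.462 = 6.597 Ω.

R1 ≈ 6.60 Ω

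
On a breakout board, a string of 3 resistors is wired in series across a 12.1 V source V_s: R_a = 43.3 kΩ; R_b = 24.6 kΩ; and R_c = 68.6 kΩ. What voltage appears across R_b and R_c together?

V ≈ 8.26 V

ΣR = 43.3 + 24.6 + 68.6 = 136.5 kΩ.
R_{R_b..R_c} = 24.6 + 68.6 = 93.20 kΩ.
By the voltage-divider rule, V = 12.1 × 93.20/136.5 = 8.262 V.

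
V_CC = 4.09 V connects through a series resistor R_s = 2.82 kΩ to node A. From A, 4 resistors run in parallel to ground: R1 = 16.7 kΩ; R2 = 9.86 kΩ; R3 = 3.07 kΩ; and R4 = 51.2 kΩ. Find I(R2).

I ≈ 0.171 mA

Equivalent of the parallel group: R_p = 1.974 kΩ.
V_A by voltage divider: V_A = 4.09 × 1.974/(2.82 + 1.974) = 1.684 V.
I(R2) = V_A / R2 = 1.684/9.86 = 0.1708 mA.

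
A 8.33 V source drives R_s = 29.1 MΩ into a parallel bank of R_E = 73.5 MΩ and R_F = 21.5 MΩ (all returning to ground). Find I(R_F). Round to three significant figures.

I ≈ 0.141 µA

Combine the parallel branches: R_p = (1/73.5 + 1/21.5)⁻¹ = 16.63 MΩ.
V_A = 8.33 × 16.63/45.73 = 3.030 V.
Branch current I = V_A/R_F = 3.030/21.5 = 0.1409 µA.
(Equivalently: I_total = 0.1821 µA, then current-divider fraction G_k/ΣG = 0.7737.)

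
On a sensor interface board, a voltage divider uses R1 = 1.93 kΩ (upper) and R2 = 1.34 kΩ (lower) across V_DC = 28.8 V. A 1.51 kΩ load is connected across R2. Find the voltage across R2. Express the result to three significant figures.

The load sits in parallel with R2, giving an effective lower resistance R2' = R2·R_L/(R2+R_L) = 0.7100 kΩ.
Voltage divider with the loaded lower leg: V_out = 28.8 × 0.7100/(1.93 + 0.7100) = 28.8 × 0.2689 = 7.745 V.

V_out ≈ 7.75 V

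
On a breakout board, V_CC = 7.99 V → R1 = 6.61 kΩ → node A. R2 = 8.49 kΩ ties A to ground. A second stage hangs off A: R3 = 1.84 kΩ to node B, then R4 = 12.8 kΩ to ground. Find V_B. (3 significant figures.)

Looking into the second stage from A: R3 + R4 = 14.64 kΩ appears in parallel with R2.
Effective lower resistance at A: R2 ‖ 14.64 = 5.374 kΩ.
First divider: V_A = V_CC · 5.374/(6.61 + 5.374) = 3.583 V.
Then the unloaded second divider: V_B = V_A × R4/(R3+R4) = 3.583 × 0.8743 = 3.133 V.

V_B ≈ 3.13 V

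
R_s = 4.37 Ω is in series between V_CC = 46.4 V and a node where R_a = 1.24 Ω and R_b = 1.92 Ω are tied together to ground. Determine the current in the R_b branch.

I ≈ 3.55 A

Combine the parallel branches: R_p = (1/1.24 + 1/1.92)⁻¹ = 0.7534 Ω.
V_A by voltage divider: V_A = 46.4 × 0.7534/(4.37 + 0.7534) = 6.823 V.
Branch current I = V_A/R_b = 6.823/1.92 = 3.554 A.
(Equivalently: I_total = 9.056 A, then current-divider fraction G_k/ΣG = 0.3924.)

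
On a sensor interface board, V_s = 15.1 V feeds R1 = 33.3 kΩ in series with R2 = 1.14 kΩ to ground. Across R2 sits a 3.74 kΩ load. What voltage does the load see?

R2 ‖ R_L = (1.14 × 3.74)/(1.14 + 3.74) = 0.8737 kΩ.
Now apply the divider: V_out = 15.1 × 0.02557 = 0.3860 V.

V_out ≈ 0.386 V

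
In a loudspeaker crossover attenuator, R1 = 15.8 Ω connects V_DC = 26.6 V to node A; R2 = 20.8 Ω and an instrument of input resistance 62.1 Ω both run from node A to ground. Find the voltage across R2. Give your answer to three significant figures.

The load sits in parallel with R2, giving an effective lower resistance R2' = R2·R_L/(R2+R_L) = 15.58 Ω.
Now apply the divider: V_out = 26.6 × 0.4965 = 13.21 V.
(Unloaded it would be 15.1 V; the load pulls it down.)

V_out ≈ 13.2 V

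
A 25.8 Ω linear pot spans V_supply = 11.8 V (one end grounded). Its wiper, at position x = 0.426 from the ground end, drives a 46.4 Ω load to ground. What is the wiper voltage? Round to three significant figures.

Lower segment x·R_p = 10.99 Ω; upper segment (1−x)·R_p = 14.81 Ω.
Lower segment in parallel with the load: 10.99 ‖ 46.4 = 8.886 Ω.
Loaded-divider output: V_out = 11.8 × 0.3750 = 4.425 V.

V_out ≈ 4.43 V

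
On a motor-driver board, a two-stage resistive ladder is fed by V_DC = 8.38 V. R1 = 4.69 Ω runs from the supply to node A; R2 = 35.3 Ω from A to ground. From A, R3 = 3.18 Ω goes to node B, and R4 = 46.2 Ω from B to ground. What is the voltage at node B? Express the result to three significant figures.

Node A sees R2 in parallel with the series input of stage 2, R3 + R4 = 49.38 Ω.
R2 ‖ (R3+R4) = 20.58 Ω.
First divider: V_A = V_DC · 20.58/(4.69 + 20.58) = 6.825 V.
V_B = V_A × 0.9356 = 6.385 V.

V_B ≈ 6.39 V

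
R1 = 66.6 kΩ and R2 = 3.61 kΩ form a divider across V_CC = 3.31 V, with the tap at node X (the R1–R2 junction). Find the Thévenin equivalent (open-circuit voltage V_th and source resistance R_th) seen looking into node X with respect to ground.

With X open, the divider is unloaded: V_th = 3.31 × 3.61/70.21 = 0.1702 V.
With V_CC suppressed (replaced by a short), R_th = R1 ‖ R2 = (66.60 × 3.61)/(66.60 + 3.61) = 3.424 kΩ.

V_th ≈ 0.170 V, R_th ≈ 3.42 kΩ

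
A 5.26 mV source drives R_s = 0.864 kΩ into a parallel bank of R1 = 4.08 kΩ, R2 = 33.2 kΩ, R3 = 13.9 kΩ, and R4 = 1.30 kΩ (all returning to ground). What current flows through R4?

I ≈ 2.06 µA

Parallel bank: R_p = 1/(1/4.08 + 1/33.2 + 1/13.9 + 1/1.30) = 0.8957 kΩ.
V_A = 5.26 × 0.8957/1.760 = 2.677 mV.
Branch current I = V_A/R4 = 2.677/1.30 = 2.060 µA.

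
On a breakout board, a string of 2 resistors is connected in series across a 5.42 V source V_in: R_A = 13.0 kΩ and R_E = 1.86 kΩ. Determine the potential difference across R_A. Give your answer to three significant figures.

Series total: ΣR = 13.0 + 1.86 = 14.86 kΩ.
V = V_in · R/ΣR = 5.42 × 0.8748 = 4.742 V.

V ≈ 4.74 V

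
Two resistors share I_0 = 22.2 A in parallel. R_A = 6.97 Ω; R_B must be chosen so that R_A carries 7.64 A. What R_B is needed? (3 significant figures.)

R_B ≈ 3.66 Ω

The fraction through R_A equals R_B/(R_A+R_B).
With f = 0.3441, R_B = R_A · f/(1−f) = 6.97 × 0.5247 = 3.657 Ω.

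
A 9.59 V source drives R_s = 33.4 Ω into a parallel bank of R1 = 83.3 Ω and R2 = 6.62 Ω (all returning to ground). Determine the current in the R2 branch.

Equivalent of the parallel group: R_p = 6.133 Ω.
Node voltage V_A = V_s · R_p/(R_s + R_p) = 9.59 × 0.1551 = 1.488 V.
Branch current I = V_A/R2 = 1.488/6.62 = 0.2247 A.

I ≈ 0.225 A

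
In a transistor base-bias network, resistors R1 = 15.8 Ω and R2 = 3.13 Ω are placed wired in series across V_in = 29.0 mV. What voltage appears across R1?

V ≈ 24.2 mV

Total series resistance ΣR = 15.8 + 3.13 = 18.93 Ω.
V = V_in · R/ΣR = 29.0 × 0.8347 = 24.20 mV.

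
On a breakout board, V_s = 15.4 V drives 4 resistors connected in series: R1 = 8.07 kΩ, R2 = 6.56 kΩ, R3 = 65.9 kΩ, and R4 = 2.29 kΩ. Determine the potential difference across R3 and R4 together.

V ≈ 12.7 V

Series total: ΣR = 8.07 + 6.56 + 65.9 + 2.29 = 82.82 kΩ.
R_{R3..R4} = 65.9 + 2.29 = 68.19 kΩ.
V = V_s · R/ΣR = 15.4 × 0.8234 = 12.68 V.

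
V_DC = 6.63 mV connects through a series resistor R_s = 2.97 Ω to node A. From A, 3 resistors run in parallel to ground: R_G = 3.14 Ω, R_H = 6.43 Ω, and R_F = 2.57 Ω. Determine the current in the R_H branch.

I ≈ 0.289 mA

Combine the parallel branches: R_p = (1/3.14 + 1/6.43 + 1/2.57)⁻¹ = 1.159 Ω.
V_A by voltage divider: V_A = 6.63 × 1.159/(2.97 + 1.159) = 1.861 mV.
Branch current I = V_A/R_H = 1.861/6.43 = 0.2894 mA.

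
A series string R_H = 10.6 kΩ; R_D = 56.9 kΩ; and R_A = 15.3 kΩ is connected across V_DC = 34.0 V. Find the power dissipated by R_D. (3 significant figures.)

The common current is I = 34.0/82.80 = 0.4106 mA.
P(R_D) = I²·R_D = (0.4106)² × 56.9 = 9.594 mW.

P ≈ 9.59 mW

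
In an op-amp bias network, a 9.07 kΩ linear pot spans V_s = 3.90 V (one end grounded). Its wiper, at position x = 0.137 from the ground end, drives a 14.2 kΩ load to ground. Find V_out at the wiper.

V_out ≈ 0.497 V

The pot divides into 7.827 kΩ above the wiper and 1.243 kΩ below.
(x·R_p) ‖ R_L = 1.143 kΩ.
Loaded-divider output: V_out = 3.90 × 0.1274 = 0.4968 V.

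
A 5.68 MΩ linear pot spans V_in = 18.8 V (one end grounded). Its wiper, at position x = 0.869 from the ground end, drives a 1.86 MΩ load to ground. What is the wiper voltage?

V_out ≈ 12.1 V

Lower segment x·R_p = 4.936 MΩ; upper segment (1−x)·R_p = 0.7441 MΩ.
(x·R_p) ‖ R_L = 1.351 MΩ.
Then V_out = V_in · 1.351/(0.7441 + 1.351) = 12.12 V.
(Unloaded: V_out = x·V_in = 16.3 V.)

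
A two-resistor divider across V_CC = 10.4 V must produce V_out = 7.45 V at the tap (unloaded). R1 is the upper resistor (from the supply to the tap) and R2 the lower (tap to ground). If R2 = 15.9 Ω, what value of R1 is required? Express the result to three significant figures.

The divider ratio is R2/(R1+R2) = 7.45/10.4 = 0.7163.
So R1 = R2 · (V_CC/V_out − 1) = 15.9 × (10.4/7.45 − 1) = 15.9 × 0.3960 = 6.296 Ω.

R1 ≈ 6.30 Ω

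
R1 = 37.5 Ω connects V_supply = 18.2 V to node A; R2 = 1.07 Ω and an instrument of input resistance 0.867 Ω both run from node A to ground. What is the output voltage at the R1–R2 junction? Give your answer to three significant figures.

First combine the lower leg with the load: R2 ‖ R_L = 0.4789 Ω.
Voltage divider with the loaded lower leg: V_out = 18.2 × 0.4789/(37.5 + 0.4789) = 18.2 × 0.01261 = 0.2295 V.

V_out ≈ 0.230 V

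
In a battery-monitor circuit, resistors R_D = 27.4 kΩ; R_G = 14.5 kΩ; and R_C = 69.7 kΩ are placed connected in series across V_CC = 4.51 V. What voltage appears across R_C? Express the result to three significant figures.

Total series resistance ΣR = 27.4 + 14.5 + 69.7 = 111.6 kΩ.
By the voltage-divider rule, V = 4.51 × 69.70/111.6 = 2.817 V.

V ≈ 2.82 V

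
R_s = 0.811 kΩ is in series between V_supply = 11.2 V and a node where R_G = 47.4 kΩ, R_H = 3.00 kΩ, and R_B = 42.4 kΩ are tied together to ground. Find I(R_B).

Equivalent of the parallel group: R_p = 2.645 kΩ.
V_A = 11.2 × 2.645/3.456 = 8.572 V.
Branch current I = V_A/R_B = 8.572/42.4 = 0.2022 mA.
(Equivalently: I_total = 3.240 mA, then current-divider fraction G_k/ΣG = 0.06239.)

I ≈ 0.202 mA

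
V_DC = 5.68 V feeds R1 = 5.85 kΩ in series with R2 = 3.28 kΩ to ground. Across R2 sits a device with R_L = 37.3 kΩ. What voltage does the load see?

V_out ≈ 1.93 V

First combine the lower leg with the load: R2 ‖ R_L = 3.015 kΩ.
Voltage divider with the loaded lower leg: V_out = 5.68 × 3.015/(5.85 + 3.015) = 5.68 × 0.3401 = 1.932 V.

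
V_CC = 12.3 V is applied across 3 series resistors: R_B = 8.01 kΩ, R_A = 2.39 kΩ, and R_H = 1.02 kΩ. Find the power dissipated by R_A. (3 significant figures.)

The common current is I = 12.3/11.42 = 1.077 mA.
V(R_A) = I·R = 2.574 V; P = V·I = 2.574 × 1.077 = 2.773 mW.

P ≈ 2.77 mW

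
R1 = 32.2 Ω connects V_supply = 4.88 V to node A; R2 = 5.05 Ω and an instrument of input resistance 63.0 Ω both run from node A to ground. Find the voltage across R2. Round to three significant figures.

V_out ≈ 0.619 V

R2 ‖ R_L = (5.05 × 63.0)/(5.05 + 63.0) = 4.675 Ω.
Then V_out = V_supply · R2'/(R1 + R2') = 4.88 × 4.675/36.88 = 0.6187 V.
(Unloaded it would be 0.662 V; the load pulls it down.)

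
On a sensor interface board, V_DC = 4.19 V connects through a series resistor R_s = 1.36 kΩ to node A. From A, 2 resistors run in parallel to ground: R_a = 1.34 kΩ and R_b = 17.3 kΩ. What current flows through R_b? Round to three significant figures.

I ≈ 0.116 mA

Equivalent of the parallel group: R_p = 1.244 kΩ.
Node voltage V_A = V_DC · R_p/(R_s + R_p) = 4.19 × 0.4777 = 2.001 V.
I(R_b) = V_A / R_b = 2.001/17.3 = 0.1157 mA.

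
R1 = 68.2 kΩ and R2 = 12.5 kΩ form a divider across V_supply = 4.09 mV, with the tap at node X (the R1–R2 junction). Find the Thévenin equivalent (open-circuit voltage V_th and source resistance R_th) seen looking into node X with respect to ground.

Open-circuit (no load on X): V_th = V_supply · R2/(R1 + R2) = 4.09 × 12.5/(68.20 + 12.5) = 0.6335 mV.
Looking into X with the source shorted: R_th = R1·R2/(R1+R2) = 68.20 × 12.5/80.70 = 10.56 kΩ.

V_th ≈ 0.634 mV, R_th ≈ 10.6 kΩ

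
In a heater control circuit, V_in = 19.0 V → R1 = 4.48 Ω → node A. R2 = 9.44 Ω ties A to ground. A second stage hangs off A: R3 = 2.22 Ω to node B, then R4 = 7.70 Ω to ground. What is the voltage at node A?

V_A ≈ 9.86 V

Looking into the second stage from A: R3 + R4 = 9.920 Ω appears in parallel with R2.
R2 ‖ (R3+R4) = 4.837 Ω.
So V_A = 19.0 × 0.5192 = 9.864 V.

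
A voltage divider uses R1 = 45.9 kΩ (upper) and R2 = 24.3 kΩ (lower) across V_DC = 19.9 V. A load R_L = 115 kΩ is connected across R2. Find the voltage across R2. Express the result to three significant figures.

First combine the lower leg with the load: R2 ‖ R_L = 20.06 kΩ.
Now apply the divider: V_out = 19.9 × 0.3041 = 6.052 V.

V_out ≈ 6.05 V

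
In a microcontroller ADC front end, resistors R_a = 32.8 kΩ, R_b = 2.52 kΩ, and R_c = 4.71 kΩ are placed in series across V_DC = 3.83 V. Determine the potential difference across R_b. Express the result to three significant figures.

V ≈ 0.241 V

ΣR = 32.8 + 2.52 + 4.71 = 40.03 kΩ.
Voltage divider: V = V_DC · (2.520 / 40.03) = 3.83 × 0.06295 = 0.2411 V.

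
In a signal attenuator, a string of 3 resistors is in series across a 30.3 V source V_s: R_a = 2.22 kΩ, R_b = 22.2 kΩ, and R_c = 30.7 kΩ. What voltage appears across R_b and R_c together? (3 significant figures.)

Series total: ΣR = 2.22 + 22.2 + 30.7 = 55.12 kΩ.
R_{R_b..R_c} = 22.2 + 30.7 = 52.90 kΩ.
Voltage divider: V = V_s · (52.90 / 55.12) = 30.3 × 0.9597 = 29.08 V.

V ≈ 29.1 V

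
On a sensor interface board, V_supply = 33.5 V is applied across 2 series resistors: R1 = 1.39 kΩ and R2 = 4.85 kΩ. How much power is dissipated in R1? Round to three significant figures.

P ≈ 40.1 mW

Series current I = V_supply/ΣR = 33.5/6.240 = 5.369 mA.
P(R1) = I²·R1 = (5.369)² × 1.39 = 40.06 mW.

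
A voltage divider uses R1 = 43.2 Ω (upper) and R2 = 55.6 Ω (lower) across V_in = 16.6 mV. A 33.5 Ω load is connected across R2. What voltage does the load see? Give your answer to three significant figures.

R2 ‖ R_L = (55.6 × 33.5)/(55.6 + 33.5) = 20.90 Ω.
Voltage divider with the loaded lower leg: V_out = 16.6 × 20.90/(43.2 + 20.90) = 16.6 × 0.3261 = 5.413 mV.
(Unloaded it would be 9.34 mV; the load pulls it down.)

V_out ≈ 5.41 mV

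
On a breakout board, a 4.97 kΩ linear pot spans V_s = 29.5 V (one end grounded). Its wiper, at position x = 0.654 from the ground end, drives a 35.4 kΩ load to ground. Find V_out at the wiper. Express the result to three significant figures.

V_out ≈ 18.7 V

Split the track: R_lower = x·R_p = 3.250 kΩ, R_upper = (1−x)·R_p = 1.720 kΩ.
R_L loads the lower segment: effective lower R = 2.977 kΩ.
Loaded-divider output: V_out = 29.5 × 0.6339 = 18.70 V.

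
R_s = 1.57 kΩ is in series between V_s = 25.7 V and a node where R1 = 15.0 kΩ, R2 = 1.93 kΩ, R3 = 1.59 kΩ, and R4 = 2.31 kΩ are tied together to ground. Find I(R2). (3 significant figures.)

I ≈ 3.71 mA

Combine the parallel branches: R_p = (1/15.0 + 1/1.93 + 1/1.59 + 1/2.31)⁻¹ = 0.6073 kΩ.
Node voltage V_A = V_s · R_p/(R_s + R_p) = 25.7 × 0.2789 = 7.168 V.
Branch current I = V_A/R2 = 7.168/1.93 = 3.714 mA.
(Equivalently: I_total = 11.80 mA, then current-divider fraction G_k/ΣG = 0.3147.)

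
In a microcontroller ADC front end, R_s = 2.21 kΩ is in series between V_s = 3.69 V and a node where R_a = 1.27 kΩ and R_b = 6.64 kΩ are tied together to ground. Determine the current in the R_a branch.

I ≈ 0.946 mA

Equivalent of the parallel group: R_p = 1.066 kΩ.
V_A = 3.69 × 1.066/3.276 = 1.201 V.
I(R_a) = V_A / R_a = 1.201/1.27 = 0.9455 mA.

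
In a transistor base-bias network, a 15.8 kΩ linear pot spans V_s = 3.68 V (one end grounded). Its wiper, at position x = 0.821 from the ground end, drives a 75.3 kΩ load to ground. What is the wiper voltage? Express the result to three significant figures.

Split the track: R_lower = x·R_p = 12.97 kΩ, R_upper = (1−x)·R_p = 2.828 kΩ.
Lower segment in parallel with the load: 12.97 ‖ 75.3 = 11.07 kΩ.
Then V_out = V_s · 11.07/(2.828 + 11.07) = 2.931 V.

V_out ≈ 2.93 V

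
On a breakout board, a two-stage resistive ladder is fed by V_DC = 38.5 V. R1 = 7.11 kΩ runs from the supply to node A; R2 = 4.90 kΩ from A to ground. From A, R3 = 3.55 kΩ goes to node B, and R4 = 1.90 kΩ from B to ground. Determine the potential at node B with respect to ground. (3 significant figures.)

Node A sees R2 in parallel with the series input of stage 2, R3 + R4 = 5.450 kΩ.
R2 ‖ (R3+R4) = 2.580 kΩ.
So V_A = 38.5 × 0.2663 = 10.25 V.
V_B = V_A × 0.3486 = 3.574 V.

V_B ≈ 3.57 V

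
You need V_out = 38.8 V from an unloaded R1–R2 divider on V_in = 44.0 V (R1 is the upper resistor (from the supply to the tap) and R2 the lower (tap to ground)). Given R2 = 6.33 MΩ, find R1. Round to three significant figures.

Required fraction k = V_out/V_in = 0.8818.
R1 = R2·(1/k − 1) = 6.33 × 0.1340 = 0.8484 MΩ.

R1 ≈ 0.848 MΩ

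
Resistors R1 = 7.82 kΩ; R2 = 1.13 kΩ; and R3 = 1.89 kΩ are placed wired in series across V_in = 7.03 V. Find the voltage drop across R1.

ΣR = 7.82 + 1.13 + 1.89 = 10.84 kΩ.
By the voltage-divider rule, V = 7.03 × 7.820/10.84 = 5.071 V.

V ≈ 5.07 V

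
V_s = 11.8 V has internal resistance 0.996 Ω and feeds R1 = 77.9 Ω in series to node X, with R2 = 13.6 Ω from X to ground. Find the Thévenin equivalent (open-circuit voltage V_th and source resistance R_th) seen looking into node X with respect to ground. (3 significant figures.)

R1' = 0.996 + 77.9 = 78.90 Ω (source resistance + R1).
Open-circuit (no load on X): V_th = V_s · R2/(R1' + R2) = 11.8 × 13.6/(78.90 + 13.6) = 1.735 V.
Looking into X with the source shorted: R_th = R1'·R2/(R1'+R2) = 78.90 × 13.6/92.50 = 11.60 Ω.

V_th ≈ 1.73 V, R_th ≈ 11.6 Ω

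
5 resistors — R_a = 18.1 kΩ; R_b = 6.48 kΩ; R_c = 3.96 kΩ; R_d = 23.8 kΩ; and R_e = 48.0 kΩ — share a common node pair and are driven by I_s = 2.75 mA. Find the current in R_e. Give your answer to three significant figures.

I ≈ 0.109 mA

ΣG = 1/18.1 + 1/6.48 + 1/3.96 + 1/23.8 + 1/48.0 = 0.5249.
By the current-divider rule, I = I_s · G_k/ΣG = 2.75 × 0.03969 = 0.1091 mA.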